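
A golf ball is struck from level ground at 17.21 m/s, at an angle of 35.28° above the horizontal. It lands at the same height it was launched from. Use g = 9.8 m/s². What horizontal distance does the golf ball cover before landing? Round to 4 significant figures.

28.50 m

For level ground, R = v₀² sin(2θ) / g.
sin(2 × 35.28°) = sin 70.560° = 0.9430.
R = (17.21)² × 0.9430 / 9.8 = 28.50 m.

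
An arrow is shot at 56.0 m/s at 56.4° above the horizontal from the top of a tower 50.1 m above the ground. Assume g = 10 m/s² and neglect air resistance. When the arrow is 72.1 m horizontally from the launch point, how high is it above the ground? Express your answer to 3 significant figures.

132 m

v_x = 56.0 cos 56.4° = 30.99 m/s, v_y0 = 56.0 sin 56.4° = 46.64 m/s.
Time to reach x = 72.1 m: t = x / v_x = 72.1 / 30.99 = 2.327 s.
y = 50.1 + v_y0 t − ½ g t² = 50.1 + 46.64×2.327 − 5.000×2.327² = 132 m.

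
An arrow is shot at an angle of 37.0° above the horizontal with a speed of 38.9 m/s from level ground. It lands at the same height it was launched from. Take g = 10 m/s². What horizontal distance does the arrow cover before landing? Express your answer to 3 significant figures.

145 m

For level ground, R = v₀² sin(2θ) / g.
sin(2 × 37.0°) = sin 74.00° = 0.9613.
R = (38.9)² × 0.9613 / 10 = 145 m.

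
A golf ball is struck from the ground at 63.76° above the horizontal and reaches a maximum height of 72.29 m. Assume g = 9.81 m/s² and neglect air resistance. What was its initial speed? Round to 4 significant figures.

41.99 m/s

At maximum height v_y = 0, so (v₀ sin θ)² = 2 g H.
v₀ sin 63.76° = √(2 × 9.81 × 72.29) = 37.661 m/s.
v₀ = 37.661 / sin 63.76° = 37.661 / 0.8969 = 41.99 m/s.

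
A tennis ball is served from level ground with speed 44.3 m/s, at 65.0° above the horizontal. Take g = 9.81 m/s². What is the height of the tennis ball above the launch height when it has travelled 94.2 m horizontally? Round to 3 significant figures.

v_x = 44.3 cos 65.0° = 18.72 m/s, v_y0 = 44.3 sin 65.0° = 40.15 m/s.
Time to reach x = 94.2 m: t = x / v_x = 94.2 / 18.72 = 5.032 s.
y = v_y0 t − ½ g t² = 40.15×5.032 − 4.905×5.032² = 77.8 m.

77.8 m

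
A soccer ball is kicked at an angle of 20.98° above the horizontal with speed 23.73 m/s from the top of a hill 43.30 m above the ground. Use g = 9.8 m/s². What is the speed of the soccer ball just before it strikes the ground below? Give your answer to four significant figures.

v_x = 23.73 cos 20.98° = 22.157 m/s is unchanged throughout.
For the vertical component, v_y² = v_y0² + 2 g h = (8.4963)² + 2×9.8×43.30 = 920.87, so |v_y| = 30.346 m/s.
Impact speed = √(v_x² + v_y²) = √(490.93 + 920.87) = 37.57 m/s.

37.57 m/s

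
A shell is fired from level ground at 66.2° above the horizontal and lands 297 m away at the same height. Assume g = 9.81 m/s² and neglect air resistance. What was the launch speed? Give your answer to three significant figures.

On level ground, R = v₀² sin(2θ) / g, so v₀ = √(R g / sin 2θ).
sin(2 × 66.2°) = 0.7385.
v₀ = √(297 × 9.81 / 0.7385) = √3945 = 62.8 m/s.

62.8 m/s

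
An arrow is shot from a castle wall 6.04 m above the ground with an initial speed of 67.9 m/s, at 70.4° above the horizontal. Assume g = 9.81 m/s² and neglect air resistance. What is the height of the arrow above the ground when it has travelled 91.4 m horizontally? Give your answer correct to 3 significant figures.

184 m

v_x = 67.9 cos 70.4° = 22.78 m/s, v_y0 = 67.9 sin 70.4° = 63.97 m/s.
Time to reach x = 91.4 m: t = x / v_x = 91.4 / 22.78 = 4.012 s.
y = 6.04 + v_y0 t − ½ g t² = 6.04 + 63.97×4.012 − 4.905×4.012² = 184 m.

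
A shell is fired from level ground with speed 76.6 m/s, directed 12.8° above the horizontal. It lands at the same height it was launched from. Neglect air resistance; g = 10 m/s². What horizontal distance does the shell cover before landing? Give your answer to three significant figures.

For level ground, R = v₀² sin(2θ) / g.
sin(2 × 12.8°) = sin 25.60° = 0.4321.
R = (76.6)² × 0.4321 / 10 = 254 m.

254 m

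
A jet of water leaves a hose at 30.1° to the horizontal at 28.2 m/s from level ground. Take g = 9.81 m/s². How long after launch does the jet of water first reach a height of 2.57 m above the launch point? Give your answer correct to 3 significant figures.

v_y0 = 28.2 sin 30.1° = 14.14 m/s.
Set y = v_y0 t − ½ g t² = 2.57: 4.905 t² − 14.14 t + 2.57 = 0.
t = [14.14 ± √(199.9 − 50.42)] / 9.81 = (14.14 ± 12.23) / 9.81, giving t = 0.195 s or t = 2.69 s.
The jet of water is on the way up at the first time, so t = 0.195 s.

0.195 s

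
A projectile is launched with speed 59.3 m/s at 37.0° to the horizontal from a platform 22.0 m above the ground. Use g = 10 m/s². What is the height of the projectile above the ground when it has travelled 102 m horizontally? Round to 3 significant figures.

v_x = 59.3 cos 37.0° = 47.36 m/s, v_y0 = 59.3 sin 37.0° = 35.69 m/s.
Time to reach x = 102 m: t = x / v_x = 102 / 47.36 = 2.154 s.
y = 22.0 + v_y0 t − ½ g t² = 22.0 + 35.69×2.154 − 5.000×2.154² = 75.7 m.

75.7 m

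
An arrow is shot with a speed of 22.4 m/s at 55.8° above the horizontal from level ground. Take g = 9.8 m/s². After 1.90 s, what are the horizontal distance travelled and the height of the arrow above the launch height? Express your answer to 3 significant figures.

x = 23.9 m, y = 17.5 m

v_x = 22.4 cos 55.8° = 12.59 m/s; v_y0 = 22.4 sin 55.8° = 18.53 m/s.
x = v_x t = 12.59 × 1.90 = 23.9 m.
y = v_y0 t − ½ g t² = 18.53×1.90 − 4.900×1.90² = 17.5 m.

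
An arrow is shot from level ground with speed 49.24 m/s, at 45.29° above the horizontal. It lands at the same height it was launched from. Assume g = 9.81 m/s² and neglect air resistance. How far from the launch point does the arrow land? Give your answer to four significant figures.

For level ground, R = v₀² sin(2θ) / g.
sin(2 × 45.29°) = sin 90.580° = 0.9999.
R = (49.24)² × 0.9999 / 9.81 = 247.1 m.

247.1 m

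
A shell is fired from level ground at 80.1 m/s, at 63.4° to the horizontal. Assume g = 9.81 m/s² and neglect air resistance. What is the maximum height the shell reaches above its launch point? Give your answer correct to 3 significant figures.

Vertical component of launch velocity: v_y = 80.1 sin 63.4° = 71.62 m/s.
At the highest point the vertical velocity is zero, so v_y² = 2 g h_max.
h_max = (71.62)² / (2 × 9.81) = 5129 / 19.62 = 261 m.

261 m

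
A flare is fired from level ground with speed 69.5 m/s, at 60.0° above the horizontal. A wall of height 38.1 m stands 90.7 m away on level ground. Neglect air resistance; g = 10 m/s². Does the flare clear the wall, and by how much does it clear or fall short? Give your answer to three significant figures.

v_x = 69.5 cos 60.0° = 34.75 m/s; v_y0 = 69.5 sin 60.0° = 60.19 m/s.
Time to reach the wall: t = 90.7 / 34.75 = 2.610 s.
Height at that point: y = 60.19×2.610 − 5.000×2.610² = 123.0 m.
That is 123.0 − 38.1 = 84.9 m above the top of the wall, so the flare clears it.

Yes — it clears the wall by 84.9 m.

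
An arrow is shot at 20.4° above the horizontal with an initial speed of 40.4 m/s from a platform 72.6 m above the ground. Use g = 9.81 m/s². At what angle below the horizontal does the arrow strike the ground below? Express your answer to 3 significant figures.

v_x = 40.4 cos 20.4° = 37.87 m/s.
At impact |v_y| = √(v_y0² + 2 g h) = √(14.08² + 2×9.81×72.6) = 40.28 m/s.
Angle below horizontal = arctan(|v_y| / v_x) = arctan(40.28 / 37.87) = 46.8°.

46.8°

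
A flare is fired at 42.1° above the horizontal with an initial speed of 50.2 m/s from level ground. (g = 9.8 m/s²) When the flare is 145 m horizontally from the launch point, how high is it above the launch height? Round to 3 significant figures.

56.8 m

v_x = 50.2 cos 42.1° = 37.25 m/s, v_y0 = 50.2 sin 42.1° = 33.66 m/s.
Time to reach x = 145 m: t = x / v_x = 145 / 37.25 = 3.893 s.
y = v_y0 t − ½ g t² = 33.66×3.893 − 4.900×3.893² = 56.8 m.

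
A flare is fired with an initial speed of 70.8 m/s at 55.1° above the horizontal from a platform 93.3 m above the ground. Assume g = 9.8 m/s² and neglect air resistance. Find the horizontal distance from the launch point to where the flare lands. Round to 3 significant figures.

Components: v_x = 70.8 cos 55.1° = 40.51 m/s, v_y = 70.8 sin 55.1° = 58.07 m/s.
Vertical: 0 = 93.3 + 58.07 t − ½(9.8) t² ⇒ 4.900 t² − 58.07 t − 93.3 = 0.
t = [58.07 + √(3372 + 1829)] / 9.800 = 13.28 s.
Horizontal: R = v_x · t = 40.51 × 13.28 = 538 m.

538 m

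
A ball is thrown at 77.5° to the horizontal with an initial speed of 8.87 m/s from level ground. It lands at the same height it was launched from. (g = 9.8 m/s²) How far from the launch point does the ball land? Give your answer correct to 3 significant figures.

For level ground, R = v₀² sin(2θ) / g.
sin(2 × 77.5°) = sin 155.0° = 0.4226.
R = (8.87)² × 0.4226 / 9.8 = 3.39 m.

3.39 m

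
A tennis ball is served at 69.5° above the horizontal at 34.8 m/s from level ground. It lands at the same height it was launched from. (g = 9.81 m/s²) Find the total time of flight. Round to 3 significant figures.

Vertical component: v_y = 34.8 sin 69.5° = 32.60 m/s.
For a projectile landing at launch height, time of flight is t = 2 v_y / g = 2 × 32.60 / 9.81 = 6.65 s.

6.65 s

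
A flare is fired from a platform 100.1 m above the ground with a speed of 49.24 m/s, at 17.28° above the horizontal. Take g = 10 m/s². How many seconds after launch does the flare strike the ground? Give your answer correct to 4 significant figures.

Vertical component: v_y = 49.24 sin 17.28° = 14.626 m/s.
Taking up as positive with launch at y = 100.1 m, landing at y = 0: 0 = 100.1 + 14.626 t − ½(10) t².
Solving 5.000 t² − 14.626 t − 100.1 = 0 gives t = [14.626 + √(14.626² + 4·5.000·100.1)] / 10.00 = 6.170 s.

6.170 s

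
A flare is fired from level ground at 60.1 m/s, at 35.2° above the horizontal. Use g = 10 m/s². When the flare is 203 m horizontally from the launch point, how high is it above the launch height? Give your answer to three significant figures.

57.8 m

v_x = 60.1 cos 35.2° = 49.11 m/s, v_y0 = 60.1 sin 35.2° = 34.64 m/s.
Time to reach x = 203 m: t = x / v_x = 203 / 49.11 = 4.134 s.
y = v_y0 t − ½ g t² = 34.64×4.134 − 5.000×4.134² = 57.8 m.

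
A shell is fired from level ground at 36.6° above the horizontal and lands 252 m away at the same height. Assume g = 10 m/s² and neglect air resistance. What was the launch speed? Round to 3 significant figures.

51.3 m/s

On level ground, R = v₀² sin(2θ) / g, so v₀ = √(R g / sin 2θ).
sin(2 × 36.6°) = 0.9573.
v₀ = √(252 × 10 / 0.9573) = √2632 = 51.3 m/s.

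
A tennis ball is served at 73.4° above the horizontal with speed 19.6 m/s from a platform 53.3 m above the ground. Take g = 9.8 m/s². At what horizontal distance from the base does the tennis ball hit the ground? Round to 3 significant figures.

Components: v_x = 19.6 cos 73.4° = 5.599 m/s, v_y = 19.6 sin 73.4° = 18.78 m/s.
Vertical: 0 = 53.3 + 18.78 t − ½(9.8) t² ⇒ 4.900 t² − 18.78 t − 53.3 = 0.
t = [18.78 + √(352.7 + 1045)] / 9.800 = 5.731 s.
Horizontal: R = v_x · t = 5.599 × 5.731 = 32.1 m.

32.1 m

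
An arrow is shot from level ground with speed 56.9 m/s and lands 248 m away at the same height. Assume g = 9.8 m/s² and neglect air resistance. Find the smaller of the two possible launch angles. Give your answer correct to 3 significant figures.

24.3°

Level-ground range: R = v₀² sin(2θ)/g ⇒ sin 2θ = R g / v₀² = 248×9.8/56.9² = 0.7507.
2θ = arcsin(0.7507) = 48.65° or 180° − 48.65° = 131.35°.
So θ = 24.3° or θ = 65.7°.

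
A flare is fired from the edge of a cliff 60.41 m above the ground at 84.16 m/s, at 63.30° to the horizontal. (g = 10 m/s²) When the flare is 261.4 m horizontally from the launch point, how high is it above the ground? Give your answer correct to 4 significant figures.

v_x = 84.16 cos 63.30° = 37.815 m/s, v_y0 = 84.16 sin 63.30° = 75.186 m/s.
Time to reach x = 261.4 m: t = x / v_x = 261.4 / 37.815 = 6.9126 s.
y = 60.41 + v_y0 t − ½ g t² = 60.41 + 75.186×6.9126 − 5.000×6.9126² = 341.2 m.

341.2 m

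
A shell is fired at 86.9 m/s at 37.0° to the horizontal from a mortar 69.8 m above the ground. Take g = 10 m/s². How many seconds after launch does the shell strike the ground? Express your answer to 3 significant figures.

11.7 s

Vertical component: v_y = 86.9 sin 37.0° = 52.30 m/s.
Taking up as positive with launch at y = 69.8 m, landing at y = 0: 0 = 69.8 + 52.30 t − ½(10) t².
Solving 5.000 t² − 52.30 t − 69.8 = 0 gives t = [52.30 + √(52.30² + 4·5.000·69.8)] / 10.00 = 11.7 s.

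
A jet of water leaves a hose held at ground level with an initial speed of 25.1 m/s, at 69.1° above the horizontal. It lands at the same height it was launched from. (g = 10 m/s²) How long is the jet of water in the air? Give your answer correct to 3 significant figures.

4.69 s

Vertical component: v_y = 25.1 sin 69.1° = 23.45 m/s.
For a projectile landing at launch height, time of flight is t = 2 v_y / g = 2 × 23.45 / 10 = 4.69 s.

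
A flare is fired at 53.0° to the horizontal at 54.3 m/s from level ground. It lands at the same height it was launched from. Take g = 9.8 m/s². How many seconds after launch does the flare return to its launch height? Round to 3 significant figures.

Vertical component: v_y = 54.3 sin 53.0° = 43.37 m/s.
For a projectile landing at launch height, time of flight is t = 2 v_y / g = 2 × 43.37 / 9.8 = 8.85 s.

8.85 s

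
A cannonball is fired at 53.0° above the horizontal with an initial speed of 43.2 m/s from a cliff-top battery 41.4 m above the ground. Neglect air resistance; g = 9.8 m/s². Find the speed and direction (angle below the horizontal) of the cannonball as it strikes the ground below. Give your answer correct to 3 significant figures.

51.7 m/s at 59.8° below the horizontal

v_x = 43.2 cos 53.0° = 26.00 m/s (constant).
|v_y| at impact = √((34.50)² + 2×9.8×41.4) = 44.74 m/s.
Speed = √(26.00² + 44.74²) = 51.7 m/s; angle = arctan(44.74/26.00) = 59.8° below horizontal.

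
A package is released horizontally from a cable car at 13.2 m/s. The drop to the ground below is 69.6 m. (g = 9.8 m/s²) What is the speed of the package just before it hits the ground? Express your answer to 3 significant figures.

Fall time: t = √(2 × 69.6 / 9.8) = 3.769 s.
At impact: v_x = 13.2 m/s (unchanged), v_y = g t = 9.8 × 3.769 = 36.94 m/s.
Speed = √(v_x² + v_y²) = √(174.2 + 1365) = 39.2 m/s.

39.2 m/s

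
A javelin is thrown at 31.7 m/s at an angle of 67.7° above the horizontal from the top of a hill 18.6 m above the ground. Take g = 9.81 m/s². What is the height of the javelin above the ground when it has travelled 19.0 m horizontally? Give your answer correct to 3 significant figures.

v_x = 31.7 cos 67.7° = 12.03 m/s, v_y0 = 31.7 sin 67.7° = 29.33 m/s.
Time to reach x = 19.0 m: t = x / v_x = 19.0 / 12.03 = 1.579 s.
y = 18.6 + v_y0 t − ½ g t² = 18.6 + 29.33×1.579 − 4.905×1.579² = 52.7 m.

52.7 m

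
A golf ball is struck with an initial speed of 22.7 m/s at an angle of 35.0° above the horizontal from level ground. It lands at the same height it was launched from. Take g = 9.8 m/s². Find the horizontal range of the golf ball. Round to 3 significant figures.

49.4 m

Components: v_x = 22.7 cos 35.0° = 18.59 m/s, v_y = 22.7 sin 35.0° = 13.02 m/s.
Time of flight (same landing height): t = 2 v_y / g = 2 × 13.02 / 9.8 = 2.657 s.
Range: R = v_x · t = 18.59 × 2.657 = 49.4 m.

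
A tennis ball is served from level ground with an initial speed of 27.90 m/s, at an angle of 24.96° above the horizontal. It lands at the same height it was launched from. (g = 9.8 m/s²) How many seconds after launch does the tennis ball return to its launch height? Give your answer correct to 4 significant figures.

2.403 s

Vertical component: v_y = 27.90 sin 24.96° = 11.773 m/s.
For a projectile landing at launch height, time of flight is t = 2 v_y / g = 2 × 11.773 / 9.8 = 2.403 s.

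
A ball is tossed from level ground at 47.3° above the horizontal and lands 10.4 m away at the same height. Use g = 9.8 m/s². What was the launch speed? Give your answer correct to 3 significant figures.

On level ground, R = v₀² sin(2θ) / g, so v₀ = √(R g / sin 2θ).
sin(2 × 47.3°) = 0.9968.
v₀ = √(10.4 × 9.8 / 0.9968) = √102.2 = 10.1 m/s.

10.1 m/s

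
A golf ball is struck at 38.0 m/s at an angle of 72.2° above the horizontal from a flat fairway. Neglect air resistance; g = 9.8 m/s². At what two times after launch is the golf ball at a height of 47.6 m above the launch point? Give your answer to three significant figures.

v_y0 = 38.0 sin 72.2° = 36.18 m/s.
Set y = v_y0 t − ½ g t² = 47.6: 4.900 t² − 36.18 t + 47.6 = 0.
t = [36.18 ± √(1309 − 933.0)] / 9.8 = (36.18 ± 19.39) / 9.8, giving t = 1.71 s or t = 5.67 s.
So the golf ball is at 47.6 m at t = 1.71 s (rising) and t = 5.67 s (falling).

1.71 s and 5.67 s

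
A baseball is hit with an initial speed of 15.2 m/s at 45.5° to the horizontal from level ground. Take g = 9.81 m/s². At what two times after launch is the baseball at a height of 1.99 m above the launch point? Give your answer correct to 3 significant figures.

v_y0 = 15.2 sin 45.5° = 10.84 m/s.
Set y = v_y0 t − ½ g t² = 1.99: 4.905 t² − 10.84 t + 1.99 = 0.
t = [10.84 ± √(117.5 − 39.04)] / 9.81 = (10.84 ± 8.858) / 9.81, giving t = 0.202 s or t = 2.01 s.
So the baseball is at 1.99 m at t = 0.202 s (rising) and t = 2.01 s (falling).

0.202 s and 2.01 s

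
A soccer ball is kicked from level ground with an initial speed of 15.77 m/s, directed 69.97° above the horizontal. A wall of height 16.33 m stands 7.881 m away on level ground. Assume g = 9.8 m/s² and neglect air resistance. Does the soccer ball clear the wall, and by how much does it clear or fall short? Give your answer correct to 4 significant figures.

v_x = 15.77 cos 69.97° = 5.4014 m/s; v_y0 = 15.77 sin 69.97° = 14.816 m/s.
Time to reach the wall: t = 7.881 / 5.4014 = 1.4591 s.
Height at that point: y = 14.816×1.4591 − 4.900×1.4591² = 11.186 m.
That is 16.33 − 11.186 = 5.144 m below the top of the wall, so the soccer ball does not clear it.

No — it falls 5.144 m short of clearing the wall.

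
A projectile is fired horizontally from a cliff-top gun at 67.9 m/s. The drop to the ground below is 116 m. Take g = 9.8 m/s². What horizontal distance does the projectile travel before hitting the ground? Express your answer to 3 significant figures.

Initial vertical velocity is zero, so the fall time comes from h = ½ g t²: t = √(2 × 116 / 9.8) = 4.866 s.
Horizontal motion is uniform at 67.9 m/s, so x = 67.9 × 4.866 = 330 m.

330 m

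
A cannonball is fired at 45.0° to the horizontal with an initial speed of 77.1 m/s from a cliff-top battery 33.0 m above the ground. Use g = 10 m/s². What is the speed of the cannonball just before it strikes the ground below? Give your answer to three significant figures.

v_x = 77.1 cos 45.0° = 54.52 m/s is unchanged throughout.
For the vertical component, v_y² = v_y0² + 2 g h = (54.52)² + 2×10×33.0 = 3632, so |v_y| = 60.27 m/s.
Impact speed = √(v_x² + v_y²) = √(2972 + 3632) = 81.3 m/s.

81.3 m/s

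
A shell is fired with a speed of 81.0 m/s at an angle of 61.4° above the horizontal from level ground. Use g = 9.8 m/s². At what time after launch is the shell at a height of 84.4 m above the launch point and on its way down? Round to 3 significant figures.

13.2 s

v_y0 = 81.0 sin 61.4° = 71.12 m/s.
Set y = v_y0 t − ½ g t² = 84.4: 4.900 t² − 71.12 t + 84.4 = 0.
t = [71.12 ± √(5058 − 1654)] / 9.8 = (71.12 ± 58.34) / 9.8, giving t = 1.30 s or t = 13.2 s.
On the way down corresponds to the larger root: t = 13.2 s.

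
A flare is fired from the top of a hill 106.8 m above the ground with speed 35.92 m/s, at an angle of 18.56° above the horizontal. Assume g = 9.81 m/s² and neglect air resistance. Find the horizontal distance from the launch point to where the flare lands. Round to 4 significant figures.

Components: v_x = 35.92 cos 18.56° = 34.052 m/s, v_y = 35.92 sin 18.56° = 11.433 m/s.
Vertical: 0 = 106.8 + 11.433 t − ½(9.81) t² ⇒ 4.905 t² − 11.433 t − 106.8 = 0.
t = [11.433 + √(130.71 + 2095.4)] / 9.810 = 5.9750 s.
Horizontal: R = v_x · t = 34.052 × 5.9750 = 203.5 m.

203.5 m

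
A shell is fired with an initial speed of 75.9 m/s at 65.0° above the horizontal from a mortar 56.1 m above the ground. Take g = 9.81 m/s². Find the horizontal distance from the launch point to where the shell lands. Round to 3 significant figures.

475 m

Components: v_x = 75.9 cos 65.0° = 32.08 m/s, v_y = 75.9 sin 65.0° = 68.79 m/s.
Vertical: 0 = 56.1 + 68.79 t − ½(9.81) t² ⇒ 4.905 t² − 68.79 t − 56.1 = 0.
t = [68.79 + √(4732 + 1101)] / 9.810 = 14.80 s.
Horizontal: R = v_x · t = 32.08 × 14.80 = 475 m.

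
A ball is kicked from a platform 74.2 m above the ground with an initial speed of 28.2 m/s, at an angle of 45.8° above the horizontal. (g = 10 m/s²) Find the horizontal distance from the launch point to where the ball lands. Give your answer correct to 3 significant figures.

125 m

Components: v_x = 28.2 cos 45.8° = 19.66 m/s, v_y = 28.2 sin 45.8° = 20.22 m/s.
Vertical: 0 = 74.2 + 20.22 t − ½(10) t² ⇒ 5.000 t² − 20.22 t − 74.2 = 0.
t = [20.22 + √(408.8 + 1484)] / 10.00 = 6.373 s.
Horizontal: R = v_x · t = 19.66 × 6.373 = 125 m.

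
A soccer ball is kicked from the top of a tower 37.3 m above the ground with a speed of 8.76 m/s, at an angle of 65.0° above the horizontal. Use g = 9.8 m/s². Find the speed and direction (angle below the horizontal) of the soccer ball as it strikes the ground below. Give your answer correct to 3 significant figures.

28.4 m/s at 82.5° below the horizontal

v_x = 8.76 cos 65.0° = 3.702 m/s (constant).
|v_y| at impact = √((7.939)² + 2×9.8×37.3) = 28.18 m/s.
Speed = √(3.702² + 28.18²) = 28.4 m/s; angle = arctan(28.18/3.702) = 82.5° below horizontal.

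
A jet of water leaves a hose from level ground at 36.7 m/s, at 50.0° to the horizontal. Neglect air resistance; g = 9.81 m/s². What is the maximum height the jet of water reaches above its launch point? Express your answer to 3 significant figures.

40.3 m

Vertical component of launch velocity: v_y = 36.7 sin 50.0° = 28.11 m/s.
At the highest point the vertical velocity is zero, so v_y² = 2 g h_max.
h_max = (28.11)² / (2 × 9.81) = 790.2 / 19.62 = 40.3 m.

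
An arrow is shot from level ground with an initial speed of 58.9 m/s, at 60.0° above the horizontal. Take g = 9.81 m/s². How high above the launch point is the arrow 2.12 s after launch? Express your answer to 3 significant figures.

86.1 m

v_y0 = 58.9 sin 60.0° = 51.01 m/s.
y(t) = v_y0 t − ½ g t² = 51.01×2.12 − 4.905×2.12² = 86.1 m.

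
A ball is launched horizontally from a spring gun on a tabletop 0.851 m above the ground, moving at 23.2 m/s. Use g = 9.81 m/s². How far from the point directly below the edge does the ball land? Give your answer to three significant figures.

Initial vertical velocity is zero, so the fall time comes from h = ½ g t²: t = √(2 × 0.851 / 9.81) = 0.4165 s.
Horizontal motion is uniform at 23.2 m/s, so x = 23.2 × 0.4165 = 9.66 m.

9.66 m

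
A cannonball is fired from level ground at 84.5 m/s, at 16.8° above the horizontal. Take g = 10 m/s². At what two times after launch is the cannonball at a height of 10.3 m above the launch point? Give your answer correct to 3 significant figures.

v_y0 = 84.5 sin 16.8° = 24.42 m/s.
Set y = v_y0 t − ½ g t² = 10.3: 5.000 t² − 24.42 t + 10.3 = 0.
t = [24.42 ± √(596.3 − 206.0)] / 10 = (24.42 ± 19.76) / 10, giving t = 0.466 s or t = 4.42 s.
So the cannonball is at 10.3 m at t = 0.466 s (rising) and t = 4.42 s (falling).

0.466 s and 4.42 s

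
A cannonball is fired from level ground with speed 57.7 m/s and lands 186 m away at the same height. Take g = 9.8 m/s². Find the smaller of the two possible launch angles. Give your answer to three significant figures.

16.6°

Level-ground range: R = v₀² sin(2θ)/g ⇒ sin 2θ = R g / v₀² = 186×9.8/57.7² = 0.5475.
2θ = arcsin(0.5475) = 33.20° or 180° − 33.20° = 146.80°.
So θ = 16.6° or θ = 73.4°.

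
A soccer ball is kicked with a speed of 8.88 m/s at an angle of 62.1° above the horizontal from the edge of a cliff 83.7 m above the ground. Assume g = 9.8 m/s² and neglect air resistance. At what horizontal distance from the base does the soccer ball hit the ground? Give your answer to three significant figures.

20.8 m

Components: v_x = 8.88 cos 62.1° = 4.155 m/s, v_y = 8.88 sin 62.1° = 7.848 m/s.
Vertical: 0 = 83.7 + 7.848 t − ½(9.8) t² ⇒ 4.900 t² − 7.848 t − 83.7 = 0.
t = [7.848 + √(61.59 + 1641)] / 9.800 = 5.011 s.
Horizontal: R = v_x · t = 4.155 × 5.011 = 20.8 m.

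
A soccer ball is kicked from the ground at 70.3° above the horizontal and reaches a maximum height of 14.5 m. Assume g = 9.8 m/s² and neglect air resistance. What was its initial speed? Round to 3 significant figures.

17.9 m/s

At maximum height v_y = 0, so (v₀ sin θ)² = 2 g H.
v₀ sin 70.3° = √(2 × 9.8 × 14.5) = 16.86 m/s.
v₀ = 16.86 / sin 70.3° = 16.86 / 0.9415 = 17.9 m/s.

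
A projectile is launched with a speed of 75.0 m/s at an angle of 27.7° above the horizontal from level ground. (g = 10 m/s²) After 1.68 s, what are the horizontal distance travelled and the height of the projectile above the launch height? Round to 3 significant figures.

v_x = 75.0 cos 27.7° = 66.40 m/s; v_y0 = 75.0 sin 27.7° = 34.86 m/s.
x = v_x t = 66.40 × 1.68 = 112 m.
y = v_y0 t − ½ g t² = 34.86×1.68 − 5.000×1.68² = 44.5 m.

x = 112 m, y = 44.5 m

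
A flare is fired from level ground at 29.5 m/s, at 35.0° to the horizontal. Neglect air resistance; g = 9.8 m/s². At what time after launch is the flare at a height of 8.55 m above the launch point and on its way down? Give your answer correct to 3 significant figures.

2.84 s

v_y0 = 29.5 sin 35.0° = 16.92 m/s.
Set y = v_y0 t − ½ g t² = 8.55: 4.900 t² − 16.92 t + 8.55 = 0.
t = [16.92 ± √(286.3 − 167.6)] / 9.8 = (16.92 ± 10.89) / 9.8, giving t = 0.615 s or t = 2.84 s.
On the way down corresponds to the larger root: t = 2.84 s.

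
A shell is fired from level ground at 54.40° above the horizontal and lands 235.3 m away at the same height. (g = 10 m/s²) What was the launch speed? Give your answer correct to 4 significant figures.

On level ground, R = v₀² sin(2θ) / g, so v₀ = √(R g / sin 2θ).
sin(2 × 54.40°) = 0.9466.
v₀ = √(235.3 × 10 / 0.9466) = √2485.7 = 49.86 m/s.

49.86 m/s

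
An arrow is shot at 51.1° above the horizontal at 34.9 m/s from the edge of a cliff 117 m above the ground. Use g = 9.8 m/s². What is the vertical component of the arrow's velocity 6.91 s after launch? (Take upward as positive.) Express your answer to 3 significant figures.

-40.6 m/s

Initial vertical component: v_y0 = 34.9 sin 51.1° = 27.16 m/s.
v_y(t) = v_y0 − g t = 27.16 − 9.8 × 6.91 = -40.6 m/s.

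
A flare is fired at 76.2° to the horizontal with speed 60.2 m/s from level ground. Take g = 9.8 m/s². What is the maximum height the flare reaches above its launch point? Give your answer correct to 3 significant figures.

Vertical component of launch velocity: v_y = 60.2 sin 76.2° = 58.46 m/s.
At the highest point the vertical velocity is zero, so v_y² = 2 g h_max.
h_max = (58.46)² / (2 × 9.8) = 3418 / 19.60 = 174 m.

174 m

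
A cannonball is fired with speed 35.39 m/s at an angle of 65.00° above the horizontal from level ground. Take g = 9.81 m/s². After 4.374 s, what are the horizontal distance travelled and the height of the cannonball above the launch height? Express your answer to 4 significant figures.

v_x = 35.39 cos 65.00° = 14.956 m/s; v_y0 = 35.39 sin 65.00° = 32.074 m/s.
x = v_x t = 14.956 × 4.374 = 65.42 m.
y = v_y0 t − ½ g t² = 32.074×4.374 − 4.905×4.374² = 46.45 m.

x = 65.42 m, y = 46.45 m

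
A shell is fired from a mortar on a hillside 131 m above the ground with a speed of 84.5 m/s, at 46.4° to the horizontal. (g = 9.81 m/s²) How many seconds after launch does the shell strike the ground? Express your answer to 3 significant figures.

14.3 s

Vertical component: v_y = 84.5 sin 46.4° = 61.19 m/s.
Taking up as positive with launch at y = 131 m, landing at y = 0: 0 = 131 + 61.19 t − ½(9.81) t².
Solving 4.905 t² − 61.19 t − 131 = 0 gives t = [61.19 + √(61.19² + 4·4.905·131)] / 9.810 = 14.3 s.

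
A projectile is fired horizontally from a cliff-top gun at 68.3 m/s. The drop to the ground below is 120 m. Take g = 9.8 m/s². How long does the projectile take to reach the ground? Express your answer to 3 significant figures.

4.95 s

The horizontal speed doesn't affect the fall. With v_y0 = 0, h = ½ g t².
t = √(2 × 120 / 9.8) = √24.49 = 4.95 s.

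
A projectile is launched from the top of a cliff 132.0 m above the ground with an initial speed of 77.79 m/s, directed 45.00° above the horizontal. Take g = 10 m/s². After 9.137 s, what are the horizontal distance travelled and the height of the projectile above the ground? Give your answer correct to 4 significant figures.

v_x = 77.79 cos 45.00° = 55.006 m/s; v_y0 = 77.79 sin 45.00° = 55.006 m/s.
x = v_x t = 55.006 × 9.137 = 502.6 m.
y = 132.0 + v_y0 t − ½ g t² = 217.2 m.

x = 502.6 m, y = 217.2 m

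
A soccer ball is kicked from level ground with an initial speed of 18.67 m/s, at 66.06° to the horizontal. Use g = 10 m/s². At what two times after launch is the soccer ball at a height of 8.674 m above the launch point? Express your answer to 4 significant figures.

v_y0 = 18.67 sin 66.06° = 17.064 m/s.
Set y = v_y0 t − ½ g t² = 8.674: 5.000 t² − 17.064 t + 8.674 = 0.
t = [17.064 ± √(291.18 − 173.48)] / 10 = (17.064 ± 10.849) / 10, giving t = 0.6215 s or t = 2.791 s.
So the soccer ball is at 8.674 m at t = 0.6215 s (rising) and t = 2.791 s (falling).

0.6215 s and 2.791 s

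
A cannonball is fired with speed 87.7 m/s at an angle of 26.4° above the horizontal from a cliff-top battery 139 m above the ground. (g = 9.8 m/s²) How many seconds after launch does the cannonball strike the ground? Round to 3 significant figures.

10.6 s

Vertical component: v_y = 87.7 sin 26.4° = 38.99 m/s.
Taking up as positive with launch at y = 139 m, landing at y = 0: 0 = 139 + 38.99 t − ½(9.8) t².
Solving 4.900 t² − 38.99 t − 139 = 0 gives t = [38.99 + √(38.99² + 4·4.900·139)] / 9.800 = 10.6 s.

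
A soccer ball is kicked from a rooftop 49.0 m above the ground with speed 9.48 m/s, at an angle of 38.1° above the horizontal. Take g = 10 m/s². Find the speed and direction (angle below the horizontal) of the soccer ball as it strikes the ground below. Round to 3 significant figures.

v_x = 9.48 cos 38.1° = 7.460 m/s (constant).
|v_y| at impact = √((5.850)² + 2×10×49.0) = 31.85 m/s.
Speed = √(7.460² + 31.85²) = 32.7 m/s; angle = arctan(31.85/7.460) = 76.8° below horizontal.

32.7 m/s at 76.8° below the horizontal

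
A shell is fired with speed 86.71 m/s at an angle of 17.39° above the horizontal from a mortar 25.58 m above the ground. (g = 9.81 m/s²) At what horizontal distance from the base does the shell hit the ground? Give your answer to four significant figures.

Components: v_x = 86.71 cos 17.39° = 82.747 m/s, v_y = 86.71 sin 17.39° = 25.915 m/s.
Vertical: 0 = 25.58 + 25.915 t − ½(9.81) t² ⇒ 4.905 t² − 25.915 t − 25.58 = 0.
t = [25.915 + √(671.59 + 501.88)] / 9.810 = 6.1336 s.
Horizontal: R = v_x · t = 82.747 × 6.1336 = 507.5 m.

507.5 m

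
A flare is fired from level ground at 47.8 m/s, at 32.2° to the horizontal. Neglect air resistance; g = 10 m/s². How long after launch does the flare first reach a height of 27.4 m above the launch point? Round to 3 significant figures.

1.54 s

v_y0 = 47.8 sin 32.2° = 25.47 m/s.
Set y = v_y0 t − ½ g t² = 27.4: 5.000 t² − 25.47 t + 27.4 = 0.
t = [25.47 ± √(648.7 − 548.0)] / 10 = (25.47 ± 10.03) / 10, giving t = 1.54 s or t = 3.55 s.
The flare is on the way up at the first time, so t = 1.54 s.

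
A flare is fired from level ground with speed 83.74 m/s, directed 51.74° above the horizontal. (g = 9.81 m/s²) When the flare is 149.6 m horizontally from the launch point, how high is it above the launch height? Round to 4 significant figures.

v_x = 83.74 cos 51.74° = 51.854 m/s, v_y0 = 83.74 sin 51.74° = 65.753 m/s.
Time to reach x = 149.6 m: t = x / v_x = 149.6 / 51.854 = 2.8850 s.
y = v_y0 t − ½ g t² = 65.753×2.8850 − 4.905×2.8850² = 148.9 m.

148.9 m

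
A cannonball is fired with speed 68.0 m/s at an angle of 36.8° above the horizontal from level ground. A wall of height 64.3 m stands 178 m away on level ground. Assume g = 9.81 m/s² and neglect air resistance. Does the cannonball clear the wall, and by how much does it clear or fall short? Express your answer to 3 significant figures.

Yes — it clears the wall by 16.4 m.

v_x = 68.0 cos 36.8° = 54.45 m/s; v_y0 = 68.0 sin 36.8° = 40.73 m/s.
Time to reach the wall: t = 178 / 54.45 = 3.269 s.
Height at that point: y = 40.73×3.269 − 4.905×3.269² = 80.73 m.
That is 80.73 − 64.3 = 16.4 m above the top of the wall, so the cannonball clears it.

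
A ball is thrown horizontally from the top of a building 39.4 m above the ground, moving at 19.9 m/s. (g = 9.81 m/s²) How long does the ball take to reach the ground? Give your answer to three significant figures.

The horizontal speed doesn't affect the fall. With v_y0 = 0, h = ½ g t².
t = √(2 × 39.4 / 9.81) = √8.033 = 2.83 s.

2.83 s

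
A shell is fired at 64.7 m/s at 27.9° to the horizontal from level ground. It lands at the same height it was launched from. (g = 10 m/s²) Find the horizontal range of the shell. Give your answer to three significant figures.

346 m

Components: v_x = 64.7 cos 27.9° = 57.18 m/s, v_y = 64.7 sin 27.9° = 30.28 m/s.
Time of flight (same landing height): t = 2 v_y / g = 2 × 30.28 / 10 = 6.056 s.
Range: R = v_x · t = 57.18 × 6.056 = 346 m.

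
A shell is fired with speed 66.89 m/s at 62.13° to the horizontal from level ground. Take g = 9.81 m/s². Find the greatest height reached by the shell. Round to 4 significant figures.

178.2 m

Vertical component of launch velocity: v_y = 66.89 sin 62.13° = 59.131 m/s.
At the highest point the vertical velocity is zero, so v_y² = 2 g h_max.
h_max = (59.131)² / (2 × 9.81) = 3496.5 / 19.62 = 178.2 m.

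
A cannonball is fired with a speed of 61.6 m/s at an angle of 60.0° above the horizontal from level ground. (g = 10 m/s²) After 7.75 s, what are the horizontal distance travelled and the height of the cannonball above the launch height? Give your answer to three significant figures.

v_x = 61.6 cos 60.0° = 30.80 m/s; v_y0 = 61.6 sin 60.0° = 53.35 m/s.
x = v_x t = 30.80 × 7.75 = 239 m.
y = v_y0 t − ½ g t² = 53.35×7.75 − 5.000×7.75² = 113 m.

x = 239 m, y = 113 m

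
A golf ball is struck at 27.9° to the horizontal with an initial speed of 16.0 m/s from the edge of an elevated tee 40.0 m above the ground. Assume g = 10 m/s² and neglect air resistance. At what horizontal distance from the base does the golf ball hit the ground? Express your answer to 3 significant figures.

Components: v_x = 16.0 cos 27.9° = 14.14 m/s, v_y = 16.0 sin 27.9° = 7.487 m/s.
Vertical: 0 = 40.0 + 7.487 t − ½(10) t² ⇒ 5.000 t² − 7.487 t − 40.0 = 0.
t = [7.487 + √(56.06 + 800.0)] / 10.00 = 3.675 s.
Horizontal: R = v_x · t = 14.14 × 3.675 = 52.0 m.

52.0 m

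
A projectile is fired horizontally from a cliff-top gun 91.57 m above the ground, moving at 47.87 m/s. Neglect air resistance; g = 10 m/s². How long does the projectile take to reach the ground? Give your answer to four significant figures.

The horizontal speed doesn't affect the fall. With v_y0 = 0, h = ½ g t².
t = √(2 × 91.57 / 10) = √18.314 = 4.279 s.

4.279 s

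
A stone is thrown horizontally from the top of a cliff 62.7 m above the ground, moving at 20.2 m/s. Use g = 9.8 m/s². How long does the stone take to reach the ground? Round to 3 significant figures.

The horizontal speed doesn't affect the fall. With v_y0 = 0, h = ½ g t².
t = √(2 × 62.7 / 9.8) = √12.80 = 3.58 s.

3.58 s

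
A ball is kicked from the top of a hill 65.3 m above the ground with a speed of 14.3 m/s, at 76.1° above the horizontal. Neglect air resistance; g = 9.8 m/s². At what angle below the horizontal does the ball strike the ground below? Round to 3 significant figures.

v_x = 14.3 cos 76.1° = 3.435 m/s.
At impact |v_y| = √(v_y0² + 2 g h) = √(13.88² + 2×9.8×65.3) = 38.37 m/s.
Angle below horizontal = arctan(|v_y| / v_x) = arctan(38.37 / 3.435) = 84.9°.

84.9°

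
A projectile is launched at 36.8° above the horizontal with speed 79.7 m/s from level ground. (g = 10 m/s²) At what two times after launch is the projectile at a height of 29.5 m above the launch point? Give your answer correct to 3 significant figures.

v_y0 = 79.7 sin 36.8° = 47.74 m/s.
Set y = v_y0 t − ½ g t² = 29.5: 5.000 t² − 47.74 t + 29.5 = 0.
t = [47.74 ± √(2279 − 590.0)] / 10 = (47.74 ± 41.10) / 10, giving t = 0.664 s or t = 8.88 s.
So the projectile is at 29.5 m at t = 0.664 s (rising) and t = 8.88 s (falling).

0.664 s and 8.88 s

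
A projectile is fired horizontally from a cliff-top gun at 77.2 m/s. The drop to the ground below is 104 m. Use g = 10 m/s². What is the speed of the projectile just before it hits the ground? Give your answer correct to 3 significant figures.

89.7 m/s

Fall time: t = √(2 × 104 / 10) = 4.561 s.
At impact: v_x = 77.2 m/s (unchanged), v_y = g t = 10 × 4.561 = 45.61 m/s.
Speed = √(v_x² + v_y²) = √(5960 + 2080) = 89.7 m/s.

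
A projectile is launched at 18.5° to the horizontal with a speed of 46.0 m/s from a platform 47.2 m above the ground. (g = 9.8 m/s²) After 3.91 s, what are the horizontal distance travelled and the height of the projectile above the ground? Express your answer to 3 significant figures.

v_x = 46.0 cos 18.5° = 43.62 m/s; v_y0 = 46.0 sin 18.5° = 14.60 m/s.
x = v_x t = 43.62 × 3.91 = 171 m.
y = 47.2 + v_y0 t − ½ g t² = 29.4 m.

x = 171 m, y = 29.4 m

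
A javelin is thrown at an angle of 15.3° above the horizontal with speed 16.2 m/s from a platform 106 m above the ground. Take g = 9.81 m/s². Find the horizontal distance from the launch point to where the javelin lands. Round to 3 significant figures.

79.8 m

Components: v_x = 16.2 cos 15.3° = 15.63 m/s, v_y = 16.2 sin 15.3° = 4.275 m/s.
Vertical: 0 = 106 + 4.275 t − ½(9.81) t² ⇒ 4.905 t² − 4.275 t − 106 = 0.
t = [4.275 + √(18.28 + 2080)] / 9.810 = 5.105 s.
Horizontal: R = v_x · t = 15.63 × 5.105 = 79.8 m.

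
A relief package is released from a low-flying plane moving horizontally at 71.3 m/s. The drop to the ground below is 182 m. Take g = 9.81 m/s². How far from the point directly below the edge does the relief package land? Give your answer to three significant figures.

Initial vertical velocity is zero, so the fall time comes from h = ½ g t²: t = √(2 × 182 / 9.81) = 6.091 s.
Horizontal motion is uniform at 71.3 m/s, so x = 71.3 × 6.091 = 434 m.

434 m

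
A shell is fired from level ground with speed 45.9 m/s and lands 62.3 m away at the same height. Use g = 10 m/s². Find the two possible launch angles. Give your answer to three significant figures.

8.60° and 81.4°

Level-ground range: R = v₀² sin(2θ)/g ⇒ sin 2θ = R g / v₀² = 62.3×10/45.9² = 0.2957.
2θ = arcsin(0.2957) = 17.20° or 180° − 17.20° = 162.80°.
So θ = 8.60° or θ = 81.4°.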